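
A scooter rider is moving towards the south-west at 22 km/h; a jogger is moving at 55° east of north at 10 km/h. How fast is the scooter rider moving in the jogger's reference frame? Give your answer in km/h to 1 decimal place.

Taking east as x and north as y: scooter rider velocity = (-15.556, -15.556) km/h; jogger velocity = (8.192, 5.736) km/h.
Velocity of scooter rider relative to jogger = (-15.556, -15.556) − (8.192, 5.736) = (-23.748, -21.292) km/h.
Magnitude = |(-23.748, -21.292)| = 31.895 km/h.

31.9 km/h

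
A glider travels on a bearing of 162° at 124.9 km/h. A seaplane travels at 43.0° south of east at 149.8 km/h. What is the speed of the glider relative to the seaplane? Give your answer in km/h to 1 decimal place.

Taking east as x and north as y: glider velocity = (38.596, -118.787) km/h; seaplane velocity = (109.557, -102.163) km/h.
Velocity of glider relative to seaplane = (38.596, -118.787) − (109.557, -102.163) = (-70.961, -16.624) km/h.
Magnitude = |(-70.961, -16.624)| = 72.882 km/h.

72.9 km/h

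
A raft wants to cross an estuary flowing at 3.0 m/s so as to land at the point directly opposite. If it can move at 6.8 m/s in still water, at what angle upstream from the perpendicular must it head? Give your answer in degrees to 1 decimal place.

To cancel the current, the upstream component of the raft's velocity must equal the flow: 6.8 sin θ = 3.0.
sin θ = 3.0 / 6.8 = 0.4412.
θ = arcsin(0.4412) = 26.179°.

26.2°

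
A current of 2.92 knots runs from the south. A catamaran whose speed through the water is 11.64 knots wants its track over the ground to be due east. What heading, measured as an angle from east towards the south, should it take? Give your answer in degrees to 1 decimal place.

The current pushes perpendicular to the desired track; the heading must have a component into the current equal to 2.92 knots: 11.64 sin θ = 2.92.
sin θ = 0.2509, so θ = 14.528°.

14.5°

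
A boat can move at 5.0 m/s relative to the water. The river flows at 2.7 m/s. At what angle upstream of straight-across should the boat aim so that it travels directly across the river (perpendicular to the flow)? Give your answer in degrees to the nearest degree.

33°

To cancel the current, the upstream component of the boat's velocity must equal the flow: 5.0 sin θ = 2.7.
sin θ = 2.7 / 5.0 = 0.5400.
θ = arcsin(0.5400) = 32.684°.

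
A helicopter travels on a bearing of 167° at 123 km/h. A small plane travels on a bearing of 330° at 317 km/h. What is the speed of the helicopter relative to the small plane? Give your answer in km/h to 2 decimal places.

436.11 km/h

Taking east as x and north as y: helicopter velocity = (27.669, -119.848) km/h; small plane velocity = (-158.500, 274.530) km/h.
Velocity of helicopter relative to small plane = (27.669, -119.848) − (-158.500, 274.530) = (186.169, -394.378) km/h.
Magnitude = |(186.169, -394.378)| = 436.111 km/h.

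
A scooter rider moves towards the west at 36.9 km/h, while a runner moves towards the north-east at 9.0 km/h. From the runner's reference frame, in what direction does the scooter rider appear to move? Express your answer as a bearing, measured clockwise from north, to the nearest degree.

Taking east as x and north as y: scooter rider velocity = (-36.900, 0.000) km/h; runner velocity = (6.364, 6.364) km/h.
Velocity of scooter rider relative to runner = (-36.900, 0.000) − (6.364, 6.364) = (-43.264, -6.364) km/h.
Bearing = atan2(-43.26, -6.36) = 261.63° clockwise from north.

262°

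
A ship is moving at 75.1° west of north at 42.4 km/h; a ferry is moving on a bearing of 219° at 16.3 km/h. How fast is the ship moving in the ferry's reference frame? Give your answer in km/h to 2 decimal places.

38.72 km/h

Taking east as x and north as y: ship velocity = (-40.974, 10.902) km/h; ferry velocity = (-10.258, -12.667) km/h.
Velocity of ship relative to ferry = (-40.974, 10.902) − (-10.258, -12.667) = (-30.716, 23.570) km/h.
Magnitude = |(-30.716, 23.570)| = 38.717 km/h.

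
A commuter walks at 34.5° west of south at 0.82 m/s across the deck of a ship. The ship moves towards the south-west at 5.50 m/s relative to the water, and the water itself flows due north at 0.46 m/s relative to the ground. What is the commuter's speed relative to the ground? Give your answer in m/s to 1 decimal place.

In east/north components (m/s): commuter relative to ship = (-0.464, -0.676); ship relative to water = (-3.889, -3.889); water relative to ground = (0.000, 0.460).
Sum = (-4.354, -4.105) m/s.
Speed = |(-4.354, -4.105)| = 5.984 m/s.

6.0 m/s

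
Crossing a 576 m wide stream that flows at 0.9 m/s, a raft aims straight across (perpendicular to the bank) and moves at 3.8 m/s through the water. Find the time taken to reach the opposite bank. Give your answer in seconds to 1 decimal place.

151.6 s

The component of the raft's velocity perpendicular to the bank is 3.8 m/s.
The current is parallel to the bank, so it does not affect the crossing time.
Time = 576 / 3.800 = 151.579 s.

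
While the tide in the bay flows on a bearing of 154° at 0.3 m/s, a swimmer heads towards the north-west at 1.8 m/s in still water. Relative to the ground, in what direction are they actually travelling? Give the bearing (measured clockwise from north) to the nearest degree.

Taking east as x and north as y: velocity relative to the water = (-1.273, 1.273) m/s; the water relative to ground = (0.132, -0.270) m/s.
Velocity relative to ground = (-1.273, 1.273) + (0.132, -0.270) = (-1.141, 1.003) m/s.
Bearing = atan2(-1.14, 1.00) = 311.31° clockwise from north.

311°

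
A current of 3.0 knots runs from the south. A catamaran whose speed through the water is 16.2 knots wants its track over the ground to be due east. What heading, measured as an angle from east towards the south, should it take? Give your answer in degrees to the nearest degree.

The current pushes perpendicular to the desired track; the heading must have a component into the current equal to 3.0 knots: 16.2 sin θ = 3.0.
sin θ = 0.1852, so θ = 10.672°.

11°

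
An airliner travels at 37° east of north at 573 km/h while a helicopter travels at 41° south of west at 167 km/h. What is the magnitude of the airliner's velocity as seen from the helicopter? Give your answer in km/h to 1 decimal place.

737.2 km/h

Taking east as x and north as y: airliner velocity = (344.840, 457.618) km/h; helicopter velocity = (-126.036, -109.562) km/h.
Velocity of airliner relative to helicopter = (344.840, 457.618) − (-126.036, -109.562) = (470.877, 567.180) km/h.
Magnitude = |(470.877, 567.180)| = 737.169 km/h.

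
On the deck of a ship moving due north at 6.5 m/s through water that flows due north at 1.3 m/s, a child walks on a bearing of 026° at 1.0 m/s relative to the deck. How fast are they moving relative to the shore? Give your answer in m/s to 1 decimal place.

8.7 m/s

In east/north components (m/s): child relative to ship = (0.438, 0.899); ship relative to water = (0.000, 6.500); water relative to ground = (0.000, 1.300).
Sum = (0.438, 8.699) m/s.
Speed = |(0.438, 8.699)| = 8.710 m/s.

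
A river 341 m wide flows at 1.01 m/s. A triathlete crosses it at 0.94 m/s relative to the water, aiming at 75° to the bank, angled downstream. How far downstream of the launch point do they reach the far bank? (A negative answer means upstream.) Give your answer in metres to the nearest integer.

471 m

Perpendicular speed = 0.908 m/s; crossing time = 341 / 0.908 = 375.563 s.
Net downstream speed = 1.253 m/s.
Drift = 1.253 × 375.563 = 470.689 m (downstream).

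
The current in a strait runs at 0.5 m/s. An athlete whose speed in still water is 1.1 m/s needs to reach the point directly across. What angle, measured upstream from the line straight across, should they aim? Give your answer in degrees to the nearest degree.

27°

To cancel the current, the upstream component of the athlete's velocity must equal the flow: 1.1 sin θ = 0.5.
sin θ = 0.5 / 1.1 = 0.4545.
θ = arcsin(0.4545) = 27.036°.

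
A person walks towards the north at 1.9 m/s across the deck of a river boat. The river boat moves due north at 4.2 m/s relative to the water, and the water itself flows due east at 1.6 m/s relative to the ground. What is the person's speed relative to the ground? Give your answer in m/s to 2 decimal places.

In east/north components (m/s): person relative to river boat = (0.000, 1.900); river boat relative to water = (0.000, 4.200); water relative to ground = (1.600, 0.000).
Sum = (1.600, 6.100) m/s.
Speed = |(1.600, 6.100)| = 6.306 m/s.

6.31 m/s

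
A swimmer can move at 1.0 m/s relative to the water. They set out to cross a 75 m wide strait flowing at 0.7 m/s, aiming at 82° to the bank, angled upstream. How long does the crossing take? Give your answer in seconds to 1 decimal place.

The component of the swimmer's velocity perpendicular to the bank is 1.0 × sin 82° = 0.990 m/s.
The current is parallel to the bank, so it does not affect the crossing time.
Time = 75 / 0.990 = 75.737 s.

75.7 s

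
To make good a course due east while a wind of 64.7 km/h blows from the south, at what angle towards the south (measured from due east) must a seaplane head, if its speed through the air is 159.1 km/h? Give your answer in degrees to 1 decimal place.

The wind pushes perpendicular to the desired track; the heading must have a component into the wind equal to 64.7 km/h: 159.1 sin θ = 64.7.
sin θ = 0.4067, so θ = 23.995°.

24.0°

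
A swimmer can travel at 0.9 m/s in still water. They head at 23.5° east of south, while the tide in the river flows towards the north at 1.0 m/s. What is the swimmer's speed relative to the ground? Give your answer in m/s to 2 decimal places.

0.40 m/s

Taking east as x and north as y: velocity relative to the water = (0.359, -0.825) m/s; the water relative to ground = (0.000, 1.000) m/s.
Velocity relative to ground = (0.359, -0.825) + (0.000, 1.000) = (0.359, 0.175) m/s.
Speed = |(0.359, 0.175)| = 0.399 m/s.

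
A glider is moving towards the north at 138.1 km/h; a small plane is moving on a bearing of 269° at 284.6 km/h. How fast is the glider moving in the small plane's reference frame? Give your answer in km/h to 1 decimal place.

318.5 km/h

Taking east as x and north as y: glider velocity = (0.000, 138.100) km/h; small plane velocity = (-284.557, -4.967) km/h.
Velocity of glider relative to small plane = (0.000, 138.100) − (-284.557, -4.967) = (284.557, 143.067) km/h.
Magnitude = |(284.557, 143.067)| = 318.497 km/h.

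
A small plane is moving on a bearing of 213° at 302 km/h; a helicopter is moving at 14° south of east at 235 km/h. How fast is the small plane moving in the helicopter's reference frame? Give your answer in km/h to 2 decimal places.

438.91 km/h

Taking east as x and north as y: small plane velocity = (-164.481, -253.279) km/h; helicopter velocity = (228.019, -56.852) km/h.
Velocity of small plane relative to helicopter = (-164.481, -253.279) − (228.019, -56.852) = (-392.500, -196.427) km/h.
Magnitude = |(-392.500, -196.427)| = 438.908 km/h.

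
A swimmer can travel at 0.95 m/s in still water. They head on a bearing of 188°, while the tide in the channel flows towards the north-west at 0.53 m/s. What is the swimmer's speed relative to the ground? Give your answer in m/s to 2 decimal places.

Taking east as x and north as y: velocity relative to the water = (-0.132, -0.941) m/s; the water relative to ground = (-0.375, 0.375) m/s.
Velocity relative to ground = (-0.132, -0.941) + (-0.375, 0.375) = (-0.507, -0.566) m/s.
Speed = |(-0.507, -0.566)| = 0.760 m/s.

0.76 m/s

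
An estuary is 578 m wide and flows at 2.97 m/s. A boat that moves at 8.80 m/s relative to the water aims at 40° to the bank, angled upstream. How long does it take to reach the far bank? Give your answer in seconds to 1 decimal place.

The component of the boat's velocity perpendicular to the bank is 8.80 × sin 40° = 5.657 m/s.
Only the cross-stream component determines the crossing time; the current contributes nothing perpendicular to the bank.
Time = 578 / 5.657 = 102.183 s.

102.2 s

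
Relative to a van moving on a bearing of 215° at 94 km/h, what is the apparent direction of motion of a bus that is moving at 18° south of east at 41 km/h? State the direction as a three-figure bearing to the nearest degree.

Taking east as x and north as y: bus velocity = (38.993, -12.670) km/h; van velocity = (-53.916, -77.000) km/h.
Velocity of bus relative to van = (38.993, -12.670) − (-53.916, -77.000) = (92.910, 64.331) km/h.
Bearing = atan2(92.91, 64.33) = 55.30° clockwise from north.

055°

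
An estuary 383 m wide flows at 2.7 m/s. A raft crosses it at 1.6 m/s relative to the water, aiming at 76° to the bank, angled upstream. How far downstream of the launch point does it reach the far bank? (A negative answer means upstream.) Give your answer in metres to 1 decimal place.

Perpendicular speed = 1.552 m/s; crossing time = 383 / 1.552 = 246.703 s.
Net downstream speed = 2.313 m/s.
Drift = 2.313 × 246.703 = 570.606 m (downstream).

570.6 m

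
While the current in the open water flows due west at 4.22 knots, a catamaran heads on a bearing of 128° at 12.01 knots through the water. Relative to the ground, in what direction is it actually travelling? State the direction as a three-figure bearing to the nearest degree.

Taking east as x and north as y: velocity relative to the water = (9.464, -7.394) knots; the water relative to ground = (-4.220, 0.000) knots.
Velocity relative to ground = (9.464, -7.394) + (-4.220, 0.000) = (5.244, -7.394) knots.
Bearing = atan2(5.24, -7.39) = 144.66° clockwise from north.

145°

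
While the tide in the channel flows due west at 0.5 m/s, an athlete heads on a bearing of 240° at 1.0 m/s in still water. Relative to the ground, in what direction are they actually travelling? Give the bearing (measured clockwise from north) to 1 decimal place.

Taking east as x and north as y: velocity relative to the water = (-0.866, -0.500) m/s; the water relative to ground = (-0.500, 0.000) m/s.
Velocity relative to ground = (-0.866, -0.500) + (-0.500, 0.000) = (-1.366, -0.500) m/s.
Bearing = atan2(-1.37, -0.50) = 249.90° clockwise from north.

249.9°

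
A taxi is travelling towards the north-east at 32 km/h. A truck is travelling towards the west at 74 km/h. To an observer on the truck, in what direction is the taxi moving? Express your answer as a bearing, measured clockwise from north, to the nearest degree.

Taking east as x and north as y: taxi velocity = (22.627, 22.627) km/h; truck velocity = (-74.000, 0.000) km/h.
Velocity of taxi relative to truck = (22.627, 22.627) − (-74.000, 0.000) = (96.627, 22.627) km/h.
Bearing = atan2(96.63, 22.63) = 76.82° clockwise from north.

077°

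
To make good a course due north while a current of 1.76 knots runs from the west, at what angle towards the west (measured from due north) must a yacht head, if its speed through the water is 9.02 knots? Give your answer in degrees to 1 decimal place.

11.3°

The current pushes perpendicular to the desired track; the heading must have a component into the current equal to 1.76 knots: 9.02 sin θ = 1.76.
sin θ = 0.1951, so θ = 11.252°.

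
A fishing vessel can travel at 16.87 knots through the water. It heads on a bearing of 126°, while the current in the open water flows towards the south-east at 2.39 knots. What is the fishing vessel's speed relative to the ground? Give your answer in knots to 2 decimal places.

Taking east as x and north as y: velocity relative to the water = (13.648, -9.916) knots; the water relative to ground = (1.690, -1.690) knots.
Velocity relative to ground = (13.648, -9.916) + (1.690, -1.690) = (15.338, -11.606) knots.
Speed = |(15.338, -11.606)| = 19.234 knots.

19.23 knots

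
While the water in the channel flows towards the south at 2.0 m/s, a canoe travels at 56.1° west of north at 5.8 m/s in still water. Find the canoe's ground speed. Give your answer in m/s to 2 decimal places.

Taking east as x and north as y: velocity relative to the water = (-4.814, 3.235) m/s; the water relative to ground = (0.000, -2.000) m/s.
Velocity relative to ground = (-4.814, 3.235) + (0.000, -2.000) = (-4.814, 1.235) m/s.
Speed = |(-4.814, 1.235)| = 4.970 m/s.

4.97 m/s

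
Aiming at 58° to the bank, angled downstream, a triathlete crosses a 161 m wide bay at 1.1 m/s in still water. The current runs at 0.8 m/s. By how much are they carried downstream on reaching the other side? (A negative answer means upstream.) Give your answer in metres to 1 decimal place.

238.7 m

Perpendicular speed = 0.933 m/s; crossing time = 161 / 0.933 = 172.589 s.
Net downstream speed = 1.383 m/s.
Drift = 1.383 × 172.589 = 238.675 m (downstream).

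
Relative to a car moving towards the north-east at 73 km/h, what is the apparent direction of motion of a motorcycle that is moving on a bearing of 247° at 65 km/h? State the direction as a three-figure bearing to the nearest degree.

Taking east as x and north as y: motorcycle velocity = (-59.833, -25.398) km/h; car velocity = (51.619, 51.619) km/h.
Velocity of motorcycle relative to car = (-59.833, -25.398) − (51.619, 51.619) = (-111.452, -77.016) km/h.
Bearing = atan2(-111.45, -77.02) = 235.35° clockwise from north.

235°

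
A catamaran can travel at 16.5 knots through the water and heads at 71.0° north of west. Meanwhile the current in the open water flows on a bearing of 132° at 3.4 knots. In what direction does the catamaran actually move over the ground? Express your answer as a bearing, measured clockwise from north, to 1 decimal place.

Taking east as x and north as y: velocity relative to the water = (-5.372, 15.601) knots; the water relative to ground = (2.527, -2.275) knots.
Velocity relative to ground = (-5.372, 15.601) + (2.527, -2.275) = (-2.845, 13.326) knots.
Bearing = atan2(-2.85, 13.33) = 347.95° clockwise from north.

347.9°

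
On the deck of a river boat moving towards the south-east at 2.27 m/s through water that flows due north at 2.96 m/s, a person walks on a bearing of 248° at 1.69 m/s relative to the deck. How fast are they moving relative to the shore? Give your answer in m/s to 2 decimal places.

0.72 m/s

In east/north components (m/s): person relative to river boat = (-1.567, -0.633); river boat relative to water = (1.605, -1.605); water relative to ground = (0.000, 2.960).
Sum = (0.038, 0.722) m/s.
Speed = |(0.038, 0.722)| = 0.723 m/s.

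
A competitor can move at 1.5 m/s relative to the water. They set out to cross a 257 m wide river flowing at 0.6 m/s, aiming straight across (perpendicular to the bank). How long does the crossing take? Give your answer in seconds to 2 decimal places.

The component of the competitor's velocity perpendicular to the bank is 1.5 m/s.
Only the cross-stream component determines the crossing time; the current contributes nothing perpendicular to the bank.
Time = 257 / 1.500 = 171.333 s.

171.33 s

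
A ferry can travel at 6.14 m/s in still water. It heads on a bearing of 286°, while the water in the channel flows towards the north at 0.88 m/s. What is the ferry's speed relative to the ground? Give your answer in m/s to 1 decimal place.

6.4 m/s

Taking east as x and north as y: velocity relative to the water = (-5.902, 1.692) m/s; the water relative to ground = (0.000, 0.880) m/s.
Velocity relative to ground = (-5.902, 1.692) + (0.000, 0.880) = (-5.902, 2.572) m/s.
Speed = |(-5.902, 2.572)| = 6.438 m/s.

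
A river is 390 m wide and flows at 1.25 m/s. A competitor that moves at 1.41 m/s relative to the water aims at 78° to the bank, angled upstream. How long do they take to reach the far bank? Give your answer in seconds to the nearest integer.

283 s

The component of the competitor's velocity perpendicular to the bank is 1.41 × sin 78° = 1.379 m/s.
Only the cross-stream component determines the crossing time; the current contributes nothing perpendicular to the bank.
Time = 390 / 1.379 = 282.775 s.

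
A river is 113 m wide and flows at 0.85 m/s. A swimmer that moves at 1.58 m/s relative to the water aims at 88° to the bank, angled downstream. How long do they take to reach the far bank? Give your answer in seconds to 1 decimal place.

The component of the swimmer's velocity perpendicular to the bank is 1.58 × sin 88° = 1.579 m/s.
Only the cross-stream component determines the crossing time; the current contributes nothing perpendicular to the bank.
Time = 113 / 1.579 = 71.563 s.

71.6 s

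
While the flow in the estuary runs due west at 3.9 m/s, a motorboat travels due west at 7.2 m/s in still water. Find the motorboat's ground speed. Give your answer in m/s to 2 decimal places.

Taking east as x and north as y: velocity relative to the water = (-7.200, 0.000) m/s; the water relative to ground = (-3.900, 0.000) m/s.
Velocity relative to ground = (-7.200, 0.000) + (-3.900, 0.000) = (-11.100, 0.000) m/s.
Speed = |(-11.100, 0.000)| = 11.100 m/s.

11.10 m/s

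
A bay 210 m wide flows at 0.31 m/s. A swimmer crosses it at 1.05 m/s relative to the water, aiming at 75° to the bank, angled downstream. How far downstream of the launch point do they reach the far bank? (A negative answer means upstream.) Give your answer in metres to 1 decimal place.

120.5 m

Perpendicular speed = 1.014 m/s; crossing time = 210 / 1.014 = 207.055 s.
Net downstream speed = 0.582 m/s.
Drift = 0.582 × 207.055 = 120.456 m (downstream).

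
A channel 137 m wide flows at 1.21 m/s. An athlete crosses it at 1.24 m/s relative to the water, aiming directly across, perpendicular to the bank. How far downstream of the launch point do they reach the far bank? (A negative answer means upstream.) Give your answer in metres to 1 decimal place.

Perpendicular speed = 1.240 m/s; crossing time = 137 / 1.240 = 110.484 s.
Net downstream speed = 1.210 m/s.
Drift = 1.210 × 110.484 = 133.685 m (downstream).

133.7 m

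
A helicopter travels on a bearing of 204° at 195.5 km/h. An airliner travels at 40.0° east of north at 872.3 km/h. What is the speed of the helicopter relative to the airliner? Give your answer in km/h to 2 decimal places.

1061.60 km/h

Taking east as x and north as y: helicopter velocity = (-79.517, -178.598) km/h; airliner velocity = (560.704, 668.221) km/h.
Velocity of helicopter relative to airliner = (-79.517, -178.598) − (560.704, 668.221) = (-640.221, -846.819) km/h.
Magnitude = |(-640.221, -846.819)| = 1061.595 km/h.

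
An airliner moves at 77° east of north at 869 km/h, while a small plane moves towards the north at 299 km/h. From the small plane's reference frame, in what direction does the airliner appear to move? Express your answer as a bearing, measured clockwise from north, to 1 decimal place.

097.0°

Taking east as x and north as y: airliner velocity = (846.728, 195.482) km/h; small plane velocity = (0.000, 299.000) km/h.
Velocity of airliner relative to small plane = (846.728, 195.482) − (0.000, 299.000) = (846.728, -103.518) km/h.
Bearing = atan2(846.73, -103.52) = 96.97° clockwise from north.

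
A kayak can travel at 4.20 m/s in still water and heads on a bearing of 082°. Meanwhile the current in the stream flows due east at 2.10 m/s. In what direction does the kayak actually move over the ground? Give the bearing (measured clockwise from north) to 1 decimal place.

084.7°

Taking east as x and north as y: velocity relative to the water = (4.159, 0.585) m/s; the water relative to ground = (2.100, 0.000) m/s.
Velocity relative to ground = (4.159, 0.585) + (2.100, 0.000) = (6.259, 0.585) m/s.
Bearing = atan2(6.26, 0.58) = 84.66° clockwise from north.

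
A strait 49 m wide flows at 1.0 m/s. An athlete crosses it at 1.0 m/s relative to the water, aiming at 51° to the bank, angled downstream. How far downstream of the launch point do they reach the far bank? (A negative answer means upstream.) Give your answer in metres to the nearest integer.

Perpendicular speed = 0.777 m/s; crossing time = 49 / 0.777 = 63.051 s.
Net downstream speed = 1.629 m/s.
Drift = 1.629 × 63.051 = 102.731 m (downstream).

103 m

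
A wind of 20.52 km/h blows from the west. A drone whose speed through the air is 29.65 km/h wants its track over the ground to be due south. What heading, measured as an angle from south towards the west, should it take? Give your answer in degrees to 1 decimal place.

The wind pushes perpendicular to the desired track; the heading must have a component into the wind equal to 20.52 km/h: 29.65 sin θ = 20.52.
sin θ = 0.6921, so θ = 43.795°.

43.8°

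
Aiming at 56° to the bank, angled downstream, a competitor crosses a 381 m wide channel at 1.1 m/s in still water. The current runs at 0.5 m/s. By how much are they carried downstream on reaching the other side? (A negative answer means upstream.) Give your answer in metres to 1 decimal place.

465.9 m

Perpendicular speed = 0.912 m/s; crossing time = 381 / 0.912 = 417.790 s.
Net downstream speed = 1.115 m/s.
Drift = 1.115 × 417.790 = 465.883 m (downstream).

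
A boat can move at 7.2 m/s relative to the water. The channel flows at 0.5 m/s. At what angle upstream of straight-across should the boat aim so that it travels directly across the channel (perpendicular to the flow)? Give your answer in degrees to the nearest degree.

To cancel the current, the upstream component of the boat's velocity must equal the flow: 7.2 sin θ = 0.5.
sin θ = 0.5 / 7.2 = 0.0694.
θ = arcsin(0.0694) = 3.982°.

4°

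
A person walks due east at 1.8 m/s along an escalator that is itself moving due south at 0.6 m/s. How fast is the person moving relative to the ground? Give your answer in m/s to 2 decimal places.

Taking east as x and north as y: escalator velocity = (0.000, -0.600) m/s; person velocity relative to escalator = (1.800, 0.000) m/s.
Velocity relative to ground = (0.000, -0.600) + (1.800, 0.000) = (1.800, -0.600) m/s.
Speed = |(1.800, -0.600)| = 1.897 m/s.

1.90 m/s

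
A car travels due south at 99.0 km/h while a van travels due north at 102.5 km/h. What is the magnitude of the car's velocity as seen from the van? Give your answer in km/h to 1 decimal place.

201.5 km/h

Taking east as x and north as y: car velocity = (0.000, -99.000) km/h; van velocity = (0.000, 102.500) km/h.
Velocity of car relative to van = (0.000, -99.000) − (0.000, 102.500) = (0.000, -201.500) km/h.
Magnitude = |(0.000, -201.500)| = 201.500 km/h.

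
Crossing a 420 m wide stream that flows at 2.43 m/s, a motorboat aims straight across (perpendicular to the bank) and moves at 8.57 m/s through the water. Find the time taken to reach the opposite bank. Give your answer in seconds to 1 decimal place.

49.0 s

The component of the motorboat's velocity perpendicular to the bank is 8.57 m/s.
Only the cross-stream component determines the crossing time; the current contributes nothing perpendicular to the bank.
Time = 420 / 8.570 = 49.008 s.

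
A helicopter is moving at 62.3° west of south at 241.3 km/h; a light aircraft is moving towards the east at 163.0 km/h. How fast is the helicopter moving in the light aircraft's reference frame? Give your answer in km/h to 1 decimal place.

393.0 km/h

Taking east as x and north as y: helicopter velocity = (-213.645, -112.166) km/h; light aircraft velocity = (163.000, 0.000) km/h.
Velocity of helicopter relative to light aircraft = (-213.645, -112.166) − (163.000, 0.000) = (-376.645, -112.166) km/h.
Magnitude = |(-376.645, -112.166)| = 392.993 km/h.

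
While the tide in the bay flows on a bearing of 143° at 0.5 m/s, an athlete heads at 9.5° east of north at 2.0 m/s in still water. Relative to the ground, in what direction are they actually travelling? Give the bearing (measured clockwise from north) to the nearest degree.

022°

Taking east as x and north as y: velocity relative to the water = (0.330, 1.973) m/s; the water relative to ground = (0.301, -0.399) m/s.
Velocity relative to ground = (0.330, 1.973) + (0.301, -0.399) = (0.631, 1.573) m/s.
Bearing = atan2(0.63, 1.57) = 21.85° clockwise from north.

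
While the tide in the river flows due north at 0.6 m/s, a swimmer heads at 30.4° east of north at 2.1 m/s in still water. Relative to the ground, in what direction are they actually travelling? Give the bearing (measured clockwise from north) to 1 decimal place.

023.8°

Taking east as x and north as y: velocity relative to the water = (1.063, 1.811) m/s; the water relative to ground = (0.000, 0.600) m/s.
Velocity relative to ground = (1.063, 1.811) + (0.000, 0.600) = (1.063, 2.411) m/s.
Bearing = atan2(1.06, 2.41) = 23.78° clockwise from north.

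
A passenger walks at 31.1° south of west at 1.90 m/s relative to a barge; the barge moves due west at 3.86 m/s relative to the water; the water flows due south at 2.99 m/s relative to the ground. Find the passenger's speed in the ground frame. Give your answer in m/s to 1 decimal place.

In east/north components (m/s): passenger relative to barge = (-1.627, -0.981); barge relative to water = (-3.860, 0.000); water relative to ground = (0.000, -2.990).
Sum = (-5.487, -3.971) m/s.
Speed = |(-5.487, -3.971)| = 6.773 m/s.

6.8 m/s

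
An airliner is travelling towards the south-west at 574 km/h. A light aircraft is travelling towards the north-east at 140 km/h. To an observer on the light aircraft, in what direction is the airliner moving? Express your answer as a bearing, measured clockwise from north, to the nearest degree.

Taking east as x and north as y: airliner velocity = (-405.879, -405.879) km/h; light aircraft velocity = (98.995, 98.995) km/h.
Velocity of airliner relative to light aircraft = (-405.879, -405.879) − (98.995, 98.995) = (-504.874, -504.874) km/h.
Bearing = atan2(-504.87, -504.87) = 225.00° clockwise from north.

225°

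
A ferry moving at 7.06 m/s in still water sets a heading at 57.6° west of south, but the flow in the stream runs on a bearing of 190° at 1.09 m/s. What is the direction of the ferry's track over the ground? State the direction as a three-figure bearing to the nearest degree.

Taking east as x and north as y: velocity relative to the water = (-5.961, -3.783) m/s; the water relative to ground = (-0.189, -1.073) m/s.
Velocity relative to ground = (-5.961, -3.783) + (-0.189, -1.073) = (-6.150, -4.856) m/s.
Bearing = atan2(-6.15, -4.86) = 231.70° clockwise from north.

232°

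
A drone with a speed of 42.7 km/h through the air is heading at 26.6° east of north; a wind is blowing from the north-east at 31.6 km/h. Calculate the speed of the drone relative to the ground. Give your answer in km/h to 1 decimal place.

16.2 km/h

Taking east as x and north as y: velocity relative to the air = (19.119, 38.180) km/h; the air relative to ground = (-22.345, -22.345) km/h.
Velocity relative to ground = (19.119, 38.180) + (-22.345, -22.345) = (-3.225, 15.836) km/h.
Speed = |(-3.225, 15.836)| = 16.161 km/h.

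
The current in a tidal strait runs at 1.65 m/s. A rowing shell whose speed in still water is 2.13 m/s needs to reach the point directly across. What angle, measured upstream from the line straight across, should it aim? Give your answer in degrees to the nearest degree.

To cancel the current, the upstream component of the rowing shell's velocity must equal the flow: 2.13 sin θ = 1.65.
sin θ = 1.65 / 2.13 = 0.7746.
θ = arcsin(0.7746) = 50.773°.

51°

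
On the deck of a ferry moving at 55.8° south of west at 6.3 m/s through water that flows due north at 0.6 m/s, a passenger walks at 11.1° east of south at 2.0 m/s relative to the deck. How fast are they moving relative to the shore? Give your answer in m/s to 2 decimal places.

In east/north components (m/s): passenger relative to ferry = (0.385, -1.963); ferry relative to water = (-3.541, -5.211); water relative to ground = (0.000, 0.600).
Sum = (-3.156, -6.573) m/s.
Speed = |(-3.156, -6.573)| = 7.292 m/s.

7.29 m/s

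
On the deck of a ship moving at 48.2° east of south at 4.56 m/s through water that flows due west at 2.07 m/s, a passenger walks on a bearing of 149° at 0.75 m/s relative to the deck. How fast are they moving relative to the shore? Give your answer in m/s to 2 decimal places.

In east/north components (m/s): passenger relative to ship = (0.386, -0.643); ship relative to water = (3.399, -3.039); water relative to ground = (-2.070, 0.000).
Sum = (1.716, -3.682) m/s.
Speed = |(1.716, -3.682)| = 4.062 m/s.

4.06 m/s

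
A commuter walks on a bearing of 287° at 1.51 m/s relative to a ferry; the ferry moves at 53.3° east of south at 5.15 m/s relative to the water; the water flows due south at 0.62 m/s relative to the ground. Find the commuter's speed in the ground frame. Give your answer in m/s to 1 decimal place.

4.2 m/s

In east/north components (m/s): commuter relative to ferry = (-1.444, 0.441); ferry relative to water = (4.129, -3.078); water relative to ground = (0.000, -0.620).
Sum = (2.685, -3.256) m/s.
Speed = |(2.685, -3.256)| = 4.221 m/s.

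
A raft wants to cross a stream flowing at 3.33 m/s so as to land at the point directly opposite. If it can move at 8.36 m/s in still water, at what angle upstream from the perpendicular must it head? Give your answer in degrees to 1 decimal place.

23.5°

To cancel the current, the upstream component of the raft's velocity must equal the flow: 8.36 sin θ = 3.33.
sin θ = 3.33 / 8.36 = 0.3983.
θ = arcsin(0.3983) = 23.474°.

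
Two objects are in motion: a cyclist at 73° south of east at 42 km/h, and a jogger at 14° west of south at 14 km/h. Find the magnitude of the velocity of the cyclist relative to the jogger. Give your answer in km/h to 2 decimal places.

Taking east as x and north as y: cyclist velocity = (12.280, -40.165) km/h; jogger velocity = (-3.387, -13.584) km/h.
Velocity of cyclist relative to jogger = (12.280, -40.165) − (-3.387, -13.584) = (15.667, -26.581) km/h.
Magnitude = |(15.667, -26.581)| = 30.854 km/h.

30.85 km/h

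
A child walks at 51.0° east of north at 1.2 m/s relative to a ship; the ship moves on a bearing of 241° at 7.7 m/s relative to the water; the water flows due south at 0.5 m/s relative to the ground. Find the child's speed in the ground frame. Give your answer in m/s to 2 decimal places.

6.76 m/s

In east/north components (m/s): child relative to ship = (0.933, 0.755); ship relative to water = (-6.735, -3.733); water relative to ground = (0.000, -0.500).
Sum = (-5.802, -3.478) m/s.
Speed = |(-5.802, -3.478)| = 6.765 m/s.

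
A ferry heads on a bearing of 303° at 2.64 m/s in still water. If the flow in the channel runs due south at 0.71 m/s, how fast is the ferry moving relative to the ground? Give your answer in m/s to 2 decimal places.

2.33 m/s

Taking east as x and north as y: velocity relative to the water = (-2.214, 1.438) m/s; the water relative to ground = (0.000, -0.710) m/s.
Velocity relative to ground = (-2.214, 1.438) + (0.000, -0.710) = (-2.214, 0.728) m/s.
Speed = |(-2.214, 0.728)| = 2.331 m/s.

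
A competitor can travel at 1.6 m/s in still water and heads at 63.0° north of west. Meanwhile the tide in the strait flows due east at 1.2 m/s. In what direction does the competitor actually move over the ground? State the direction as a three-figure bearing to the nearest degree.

Taking east as x and north as y: velocity relative to the water = (-0.726, 1.426) m/s; the water relative to ground = (1.200, 0.000) m/s.
Velocity relative to ground = (-0.726, 1.426) + (1.200, 0.000) = (0.474, 1.426) m/s.
Bearing = atan2(0.47, 1.43) = 18.38° clockwise from north.

018°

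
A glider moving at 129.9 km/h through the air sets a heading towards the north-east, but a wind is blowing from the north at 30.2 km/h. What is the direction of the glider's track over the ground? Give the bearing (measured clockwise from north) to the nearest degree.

Taking east as x and north as y: velocity relative to the air = (91.853, 91.853) km/h; the air relative to ground = (0.000, -30.200) km/h.
Velocity relative to ground = (91.853, 91.853) + (0.000, -30.200) = (91.853, 61.653) km/h.
Bearing = atan2(91.85, 61.65) = 56.13° clockwise from north.

056°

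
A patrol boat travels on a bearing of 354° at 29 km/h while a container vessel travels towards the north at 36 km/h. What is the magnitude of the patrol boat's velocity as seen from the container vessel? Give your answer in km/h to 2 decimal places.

Taking east as x and north as y: patrol boat velocity = (-3.031, 28.841) km/h; container vessel velocity = (0.000, 36.000) km/h.
Velocity of patrol boat relative to container vessel = (-3.031, 28.841) − (0.000, 36.000) = (-3.031, -7.159) km/h.
Magnitude = |(-3.031, -7.159)| = 7.774 km/h.

7.77 km/h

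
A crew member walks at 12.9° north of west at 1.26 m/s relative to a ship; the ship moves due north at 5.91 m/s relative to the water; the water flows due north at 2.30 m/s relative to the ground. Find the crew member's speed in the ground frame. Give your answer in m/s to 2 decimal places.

In east/north components (m/s): crew member relative to ship = (-1.228, 0.281); ship relative to water = (0.000, 5.910); water relative to ground = (0.000, 2.300).
Sum = (-1.228, 8.491) m/s.
Speed = |(-1.228, 8.491)| = 8.580 m/s.

8.58 m/s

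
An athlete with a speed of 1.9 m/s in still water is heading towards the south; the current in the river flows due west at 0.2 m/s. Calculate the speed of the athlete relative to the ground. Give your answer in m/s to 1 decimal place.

Taking east as x and north as y: velocity relative to the water = (0.000, -1.900) m/s; the water relative to ground = (-0.200, 0.000) m/s.
Velocity relative to ground = (0.000, -1.900) + (-0.200, 0.000) = (-0.200, -1.900) m/s.
Speed = |(-0.200, -1.900)| = 1.910 m/s.

1.9 m/s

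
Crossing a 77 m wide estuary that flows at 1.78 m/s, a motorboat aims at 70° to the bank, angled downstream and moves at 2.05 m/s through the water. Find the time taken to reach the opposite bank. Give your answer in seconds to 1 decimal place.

40.0 s

The component of the motorboat's velocity perpendicular to the bank is 2.05 × sin 70° = 1.926 m/s.
Only the cross-stream component determines the crossing time; the current contributes nothing perpendicular to the bank.
Time = 77 / 1.926 = 39.972 s.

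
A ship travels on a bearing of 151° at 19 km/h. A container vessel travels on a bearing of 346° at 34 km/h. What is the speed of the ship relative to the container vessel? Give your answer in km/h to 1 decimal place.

52.6 km/h

Taking east as x and north as y: ship velocity = (9.211, -16.618) km/h; container vessel velocity = (-8.225, 32.990) km/h.
Velocity of ship relative to container vessel = (9.211, -16.618) − (-8.225, 32.990) = (17.437, -49.608) km/h.
Magnitude = |(17.437, -49.608)| = 52.583 km/h.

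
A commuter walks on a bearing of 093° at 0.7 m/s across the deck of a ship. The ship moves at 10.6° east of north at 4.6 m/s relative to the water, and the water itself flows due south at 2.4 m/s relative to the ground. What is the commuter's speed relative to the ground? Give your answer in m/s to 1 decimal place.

2.6 m/s

In east/north components (m/s): commuter relative to ship = (0.699, -0.037); ship relative to water = (0.846, 4.522); water relative to ground = (0.000, -2.400).
Sum = (1.545, 2.085) m/s.
Speed = |(1.545, 2.085)| = 2.595 m/s.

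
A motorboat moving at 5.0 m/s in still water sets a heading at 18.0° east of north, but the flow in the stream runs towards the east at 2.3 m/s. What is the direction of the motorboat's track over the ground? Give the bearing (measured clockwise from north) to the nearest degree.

039°

Taking east as x and north as y: velocity relative to the water = (1.545, 4.755) m/s; the water relative to ground = (2.300, 0.000) m/s.
Velocity relative to ground = (1.545, 4.755) + (2.300, 0.000) = (3.845, 4.755) m/s.
Bearing = atan2(3.85, 4.76) = 38.96° clockwise from north.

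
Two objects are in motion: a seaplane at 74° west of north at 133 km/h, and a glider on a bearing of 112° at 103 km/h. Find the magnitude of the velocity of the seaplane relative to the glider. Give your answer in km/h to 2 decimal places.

Taking east as x and north as y: seaplane velocity = (-127.848, 36.660) km/h; glider velocity = (95.500, -38.584) km/h.
Velocity of seaplane relative to glider = (-127.848, 36.660) − (95.500, -38.584) = (-223.348, 75.244) km/h.
Magnitude = |(-223.348, 75.244)| = 235.682 km/h.

235.68 km/h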